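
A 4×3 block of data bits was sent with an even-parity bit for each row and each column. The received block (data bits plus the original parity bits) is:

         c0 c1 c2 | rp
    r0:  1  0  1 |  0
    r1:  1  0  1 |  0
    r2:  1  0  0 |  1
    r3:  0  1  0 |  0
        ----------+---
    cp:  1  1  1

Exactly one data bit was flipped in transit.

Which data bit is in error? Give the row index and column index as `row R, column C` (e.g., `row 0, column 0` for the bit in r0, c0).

row 3, column 2

Recompute each row's even parity and compare to rp:
  r0: data parity 0, sent rp 0 → ok
  r1: data parity 0, sent rp 0 → ok
  r2: data parity 1, sent rp 1 → ok
  r3: data parity 1, sent rp 0 → mismatch
Recompute each column's even parity and compare to cp:
  c0: data parity 1, sent cp 1 → ok
  c1: data parity 1, sent cp 1 → ok
  c2: data parity 0, sent cp 1 → mismatch
Exactly one row (r3) and one column (c2) fail → the flipped bit is at their intersection.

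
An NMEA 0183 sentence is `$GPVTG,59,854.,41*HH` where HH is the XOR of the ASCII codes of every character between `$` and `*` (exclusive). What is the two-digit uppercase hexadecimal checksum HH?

60

XOR the ASCII codes of the payload characters:
  'G' = 0x47 → acc = 0x47
  'P' = 0x50 → acc = 0x17
  'V' = 0x56 → acc = 0x41
  'T' = 0x54 → acc = 0x15
  'G' = 0x47 → acc = 0x52
  ',' = 0x2C → acc = 0x7E
  '5' = 0x35 → acc = 0x4B
  '9' = 0x39 → acc = 0x72
  ',' = 0x2C → acc = 0x5E
  '8' = 0x38 → acc = 0x66
  '5' = 0x35 → acc = 0x53
  '4' = 0x34 → acc = 0x67
  '.' = 0x2E → acc = 0x49
  ',' = 0x2C → acc = 0x65
  '4' = 0x34 → acc = 0x51
  '1' = 0x31 → acc = 0x60
Checksum = 0x60.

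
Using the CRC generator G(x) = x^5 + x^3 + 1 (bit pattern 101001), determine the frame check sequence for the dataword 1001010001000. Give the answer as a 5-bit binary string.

Append 5 zeros: 100101000100000000. Divide by 101001 (XOR where the leading bit is 1):
  pos 0: 100101 XOR 101001 = 001100
  pos 2: 110000 XOR 101001 = 011001
  pos 3: 110010 XOR 101001 = 011011
  pos 4: 110111 XOR 101001 = 011110
  pos 5: 111100 XOR 101001 = 010101
  pos 6: 101010 XOR 101001 = 000011
  pos 10: 110000 XOR 101001 = 011001
  pos 11: 110010 XOR 101001 = 011011
  pos 12: 110110 XOR 101001 = 011111
Remainder (last 5 bits) = 11111. This is the CRC / FCS.

11111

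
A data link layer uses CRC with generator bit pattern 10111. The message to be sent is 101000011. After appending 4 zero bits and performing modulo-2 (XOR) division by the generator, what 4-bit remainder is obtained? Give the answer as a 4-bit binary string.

Append 4 zeros: 1010000110000. Divide by 10111 (XOR where the leading bit is 1):
  pos 0: 10100 XOR 10111 = 00011
  pos 3: 11001 XOR 10111 = 01110
  pos 4: 11101 XOR 10111 = 01010
  pos 5: 10100 XOR 10111 = 00011
  pos 8: 11000 XOR 10111 = 01111
Remainder (last 4 bits) = 1111. This is the CRC / FCS.

1111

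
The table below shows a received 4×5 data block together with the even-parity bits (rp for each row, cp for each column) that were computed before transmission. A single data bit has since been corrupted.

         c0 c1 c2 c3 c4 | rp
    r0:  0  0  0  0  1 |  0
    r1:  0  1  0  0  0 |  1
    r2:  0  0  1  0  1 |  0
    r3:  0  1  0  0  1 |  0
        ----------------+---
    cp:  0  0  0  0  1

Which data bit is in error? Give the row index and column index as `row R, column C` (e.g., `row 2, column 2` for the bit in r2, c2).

Recompute each row's even parity and compare to rp:
  r0: data parity 1, sent rp 0 → mismatch
  r1: data parity 1, sent rp 1 → ok
  r2: data parity 0, sent rp 0 → ok
  r3: data parity 0, sent rp 0 → ok
Recompute each column's even parity and compare to cp:
  c0: data parity 0, sent cp 0 → ok
  c1: data parity 0, sent cp 0 → ok
  c2: data parity 1, sent cp 0 → mismatch
  c3: data parity 0, sent cp 0 → ok
  c4: data parity 1, sent cp 1 → ok
Exactly one row (r0) and one column (c2) fail → the flipped bit is at their intersection.

row 0, column 2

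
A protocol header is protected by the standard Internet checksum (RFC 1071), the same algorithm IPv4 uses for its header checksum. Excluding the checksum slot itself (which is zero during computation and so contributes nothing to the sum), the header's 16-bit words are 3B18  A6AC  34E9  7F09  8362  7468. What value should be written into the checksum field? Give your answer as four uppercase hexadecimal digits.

727D

One's-complement addition (fold any carry out of bit 15 back into bit 0):
  0x3B18 + 0xA6AC = 0x0E1C4
  0xE1C4 + 0x34E9 = 0x116AD → wrap carry → 0x16AE
  0x16AE + 0x7F09 = 0x095B7
  0x95B7 + 0x8362 = 0x11919 → wrap carry → 0x191A
  0x191A + 0x7468 = 0x08D82
One's-complement sum = 0x8D82.
Checksum = ~0x8D82 & 0xFFFF = 0x727D.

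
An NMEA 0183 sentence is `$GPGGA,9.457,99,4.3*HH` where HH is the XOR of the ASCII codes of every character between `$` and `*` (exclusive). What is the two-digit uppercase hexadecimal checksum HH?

XOR the ASCII codes of the payload characters:
  'G' = 0x47 → acc = 0x47
  'P' = 0x50 → acc = 0x17
  'G' = 0x47 → acc = 0x50
  'G' = 0x47 → acc = 0x17
  'A' = 0x41 → acc = 0x56
  ',' = 0x2C → acc = 0x7A
  '9' = 0x39 → acc = 0x43
  '.' = 0x2E → acc = 0x6D
  '4' = 0x34 → acc = 0x59
  '5' = 0x35 → acc = 0x6C
  '7' = 0x37 → acc = 0x5B
  ',' = 0x2C → acc = 0x77
  '9' = 0x39 → acc = 0x4E
  '9' = 0x39 → acc = 0x77
  ',' = 0x2C → acc = 0x5B
  '4' = 0x34 → acc = 0x6F
  '.' = 0x2E → acc = 0x41
  '3' = 0x33 → acc = 0x72
Checksum = 0x72.

72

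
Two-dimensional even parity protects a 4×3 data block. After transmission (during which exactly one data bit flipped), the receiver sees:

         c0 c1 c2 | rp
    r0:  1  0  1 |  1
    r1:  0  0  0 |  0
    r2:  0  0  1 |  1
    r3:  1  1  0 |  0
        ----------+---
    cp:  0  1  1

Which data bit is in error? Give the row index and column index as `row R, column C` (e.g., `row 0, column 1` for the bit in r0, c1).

row 0, column 2

Recompute each row's even parity and compare to rp:
  r0: data parity 0, sent rp 1 → mismatch
  r1: data parity 0, sent rp 0 → ok
  r2: data parity 1, sent rp 1 → ok
  r3: data parity 0, sent rp 0 → ok
Recompute each column's even parity and compare to cp:
  c0: data parity 0, sent cp 0 → ok
  c1: data parity 1, sent cp 1 → ok
  c2: data parity 0, sent cp 1 → mismatch
Exactly one row (r0) and one column (c2) fail → the flipped bit is at their intersection.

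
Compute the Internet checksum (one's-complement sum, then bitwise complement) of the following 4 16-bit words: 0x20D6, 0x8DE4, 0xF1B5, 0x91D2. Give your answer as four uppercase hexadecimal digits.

CDBC

One's-complement addition (fold any carry out of bit 15 back into bit 0):
  0x20D6 + 0x8DE4 = 0x0AEBA
  0xAEBA + 0xF1B5 = 0x1A06F → wrap carry → 0xA070
  0xA070 + 0x91D2 = 0x13242 → wrap carry → 0x3243
One's-complement sum = 0x3243.
Checksum = ~0x3243 & 0xFFFF = 0xCDBC.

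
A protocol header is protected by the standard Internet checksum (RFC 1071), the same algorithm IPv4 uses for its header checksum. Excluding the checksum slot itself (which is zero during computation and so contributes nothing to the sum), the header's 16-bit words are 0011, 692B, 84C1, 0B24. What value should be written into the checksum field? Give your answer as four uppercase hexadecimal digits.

06DE

One's-complement addition (fold any carry out of bit 15 back into bit 0):
  0x0011 + 0x692B = 0x0693C
  0x693C + 0x84C1 = 0x0EDFD
  0xEDFD + 0x0B24 = 0x0F921
One's-complement sum = 0xF921.
Checksum = ~0xF921 & 0xFFFF = 0x06DE.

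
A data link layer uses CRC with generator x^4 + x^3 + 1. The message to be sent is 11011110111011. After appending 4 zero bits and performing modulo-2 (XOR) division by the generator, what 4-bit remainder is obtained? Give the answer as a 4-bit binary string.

Append 4 zeros: 110111101110110000. Divide by 11001 (XOR where the leading bit is 1):
  pos 0: 11011 XOR 11001 = 00010
  pos 3: 10110 XOR 11001 = 01111
  pos 4: 11111 XOR 11001 = 00110
  pos 6: 11011 XOR 11001 = 00010
  pos 9: 10011 XOR 11001 = 01010
  pos 10: 10100 XOR 11001 = 01101
  pos 11: 11010 XOR 11001 = 00011
Remainder (last 4 bits) = 1100. This is the CRC / FCS.

1100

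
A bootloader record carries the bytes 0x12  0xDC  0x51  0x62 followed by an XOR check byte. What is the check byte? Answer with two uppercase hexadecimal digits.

FD

XOR the bytes together:
  start with 0x12
  0x12 ⊕ 0xDC = 0xCE
  0xCE ⊕ 0x51 = 0x9F
  0x9F ⊕ 0x62 = 0xFD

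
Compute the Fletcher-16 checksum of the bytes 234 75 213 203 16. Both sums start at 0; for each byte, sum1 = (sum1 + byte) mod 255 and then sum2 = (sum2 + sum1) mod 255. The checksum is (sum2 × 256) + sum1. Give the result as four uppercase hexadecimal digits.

Running sums (mod 255):
  after byte 0 (234): sum1=234, sum2=234
  after byte 1 (75): sum1=54, sum2=33
  after byte 2 (213): sum1=12, sum2=45
  after byte 3 (203): sum1=215, sum2=5
  after byte 4 (16): sum1=231, sum2=236
Checksum = sum2·256 + sum1 = 236·256 + 231 = 60647 = 0xECE7.

ECE7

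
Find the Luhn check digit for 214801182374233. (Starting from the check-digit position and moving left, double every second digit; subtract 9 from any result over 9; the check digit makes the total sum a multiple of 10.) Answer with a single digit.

Partial digits right→left: 3 3 2 4 7 3 2 8 1 1 0 8 4 1 2
Double every second digit counting from the check-digit position (so the 1st, 3rd, 5th, ... of the partial from the right).
  doubled (with −9 where >9): 6 4 5 4 2 0 8 4 → sum 33
  kept as-is: 3 4 3 8 1 8 1 → sum 28
Total = 33 + 28 = 61.
Check digit = (10 − (61 mod 10)) mod 10 = 9.

9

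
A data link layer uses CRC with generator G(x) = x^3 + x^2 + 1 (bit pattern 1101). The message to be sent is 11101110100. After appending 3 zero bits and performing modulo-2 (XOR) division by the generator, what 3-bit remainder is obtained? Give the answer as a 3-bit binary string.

110

Append 3 zeros: 11101110100000. Divide by 1101 (XOR where the leading bit is 1):
  pos 0: 1110 XOR 1101 = 0011
  pos 2: 1111 XOR 1101 = 0010
  pos 4: 1010 XOR 1101 = 0111
  pos 5: 1111 XOR 1101 = 0010
  pos 7: 1000 XOR 1101 = 0101
  pos 8: 1010 XOR 1101 = 0111
  pos 9: 1110 XOR 1101 = 0011
Remainder (last 3 bits) = 110. This is the CRC / FCS.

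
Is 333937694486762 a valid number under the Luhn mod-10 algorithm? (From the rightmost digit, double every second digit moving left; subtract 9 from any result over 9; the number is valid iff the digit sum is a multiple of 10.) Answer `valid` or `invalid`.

invalid

From the right, keep odd positions and double even positions (subtract 9 from any doubled value over 9):
  doubled (positions 2,4,...): 3 3 8 9 5 9 6 → sum 43
  kept (positions 1,3,...): 2 7 8 4 6 3 3 3 → sum 36
Total = 79.
79 mod 10 = 9, so the number is invalid.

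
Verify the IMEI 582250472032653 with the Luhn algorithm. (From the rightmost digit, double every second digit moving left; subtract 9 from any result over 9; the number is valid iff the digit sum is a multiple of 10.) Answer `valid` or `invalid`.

From the right, keep odd positions and double even positions (subtract 9 from any doubled value over 9):
  doubled (positions 2,4,...): 1 4 0 5 0 4 7 → sum 21
  kept (positions 1,3,...): 3 6 3 2 4 5 2 5 → sum 30
Total = 51.
51 mod 10 = 1, so the number is invalid.

invalid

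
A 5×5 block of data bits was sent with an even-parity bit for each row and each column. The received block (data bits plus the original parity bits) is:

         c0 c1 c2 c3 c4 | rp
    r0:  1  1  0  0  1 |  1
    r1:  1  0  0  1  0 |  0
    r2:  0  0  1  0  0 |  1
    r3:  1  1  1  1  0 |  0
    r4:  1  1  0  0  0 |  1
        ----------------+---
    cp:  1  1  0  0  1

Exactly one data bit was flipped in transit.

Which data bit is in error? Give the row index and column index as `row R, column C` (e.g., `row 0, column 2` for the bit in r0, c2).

row 4, column 0

Recompute each row's even parity and compare to rp:
  r0: data parity 1, sent rp 1 → ok
  r1: data parity 0, sent rp 0 → ok
  r2: data parity 1, sent rp 1 → ok
  r3: data parity 0, sent rp 0 → ok
  r4: data parity 0, sent rp 1 → mismatch
Recompute each column's even parity and compare to cp:
  c0: data parity 0, sent cp 1 → mismatch
  c1: data parity 1, sent cp 1 → ok
  c2: data parity 0, sent cp 0 → ok
  c3: data parity 0, sent cp 0 → ok
  c4: data parity 1, sent cp 1 → ok
Exactly one row (r4) and one column (c0) fail → the flipped bit is at their intersection.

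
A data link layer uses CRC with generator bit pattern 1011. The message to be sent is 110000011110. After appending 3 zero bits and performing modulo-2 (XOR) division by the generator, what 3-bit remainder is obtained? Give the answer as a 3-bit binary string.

001

Append 3 zeros: 110000011110000. Divide by 1011 (XOR where the leading bit is 1):
  pos 0: 1100 XOR 1011 = 0111
  pos 1: 1110 XOR 1011 = 0101
  pos 2: 1010 XOR 1011 = 0001
  pos 5: 1011 XOR 1011 = 0000
  pos 9: 1100 XOR 1011 = 0111
  pos 10: 1110 XOR 1011 = 0101
  pos 11: 1010 XOR 1011 = 0001
Remainder (last 3 bits) = 001. This is the CRC / FCS.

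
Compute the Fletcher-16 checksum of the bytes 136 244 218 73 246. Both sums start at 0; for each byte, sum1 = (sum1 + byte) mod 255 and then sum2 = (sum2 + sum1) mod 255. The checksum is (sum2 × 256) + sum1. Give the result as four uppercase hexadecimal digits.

Running sums (mod 255):
  after byte 0 (136): sum1=136, sum2=136
  after byte 1 (244): sum1=125, sum2=6
  after byte 2 (218): sum1=88, sum2=94
  after byte 3 (73): sum1=161, sum2=0
  after byte 4 (246): sum1=152, sum2=152
Checksum = sum2·256 + sum1 = 152·256 + 152 = 39064 = 0x9898.

9898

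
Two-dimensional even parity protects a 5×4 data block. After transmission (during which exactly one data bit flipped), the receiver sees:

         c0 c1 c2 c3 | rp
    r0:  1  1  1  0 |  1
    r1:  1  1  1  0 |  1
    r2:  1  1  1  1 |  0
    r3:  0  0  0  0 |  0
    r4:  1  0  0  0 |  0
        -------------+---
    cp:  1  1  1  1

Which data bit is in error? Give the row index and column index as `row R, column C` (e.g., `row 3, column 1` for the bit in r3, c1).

row 4, column 0

Recompute each row's even parity and compare to rp:
  r0: data parity 1, sent rp 1 → ok
  r1: data parity 1, sent rp 1 → ok
  r2: data parity 0, sent rp 0 → ok
  r3: data parity 0, sent rp 0 → ok
  r4: data parity 1, sent rp 0 → mismatch
Recompute each column's even parity and compare to cp:
  c0: data parity 0, sent cp 1 → mismatch
  c1: data parity 1, sent cp 1 → ok
  c2: data parity 1, sent cp 1 → ok
  c3: data parity 1, sent cp 1 → ok
Exactly one row (r4) and one column (c0) fail → the flipped bit is at their intersection.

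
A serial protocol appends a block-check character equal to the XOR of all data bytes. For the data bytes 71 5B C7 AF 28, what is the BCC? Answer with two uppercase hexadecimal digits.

XOR the bytes together:
  start with 0x71
  0x71 ⊕ 0x5B = 0x2A
  0x2A ⊕ 0xC7 = 0xED
  0xED ⊕ 0xAF = 0x42
  0x42 ⊕ 0x28 = 0x6A

6A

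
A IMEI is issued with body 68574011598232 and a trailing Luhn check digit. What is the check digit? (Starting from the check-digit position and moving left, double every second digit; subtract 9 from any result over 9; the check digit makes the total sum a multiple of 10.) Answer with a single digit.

7

Partial digits right→left: 2 3 2 8 9 5 1 1 0 4 7 5 8 6
Double every second digit counting from the check-digit position (so the 1st, 3rd, 5th, ... of the partial from the right).
  doubled (with −9 where >9): 4 4 9 2 0 5 7 → sum 31
  kept as-is: 3 8 5 1 4 5 6 → sum 32
Total = 31 + 32 = 63.
Check digit = (10 − (63 mod 10)) mod 10 = 7.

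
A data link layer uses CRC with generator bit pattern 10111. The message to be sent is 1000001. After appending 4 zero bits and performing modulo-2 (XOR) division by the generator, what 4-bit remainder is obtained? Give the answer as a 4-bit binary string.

1111

Append 4 zeros: 10000010000. Divide by 10111 (XOR where the leading bit is 1):
  pos 0: 10000 XOR 10111 = 00111
  pos 2: 11101 XOR 10111 = 01010
  pos 3: 10100 XOR 10111 = 00011
  pos 6: 11000 XOR 10111 = 01111
Remainder (last 4 bits) = 1111. This is the CRC / FCS.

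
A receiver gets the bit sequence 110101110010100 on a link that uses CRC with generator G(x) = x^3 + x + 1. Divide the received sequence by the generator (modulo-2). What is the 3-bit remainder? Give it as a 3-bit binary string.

111

Modulo-2 division of 110101110010100 by 1011:
  pos 0: 1101 XOR 1011 = 0110
  pos 1: 1100 XOR 1011 = 0111
  pos 2: 1111 XOR 1011 = 0100
  pos 3: 1001 XOR 1011 = 0010
  pos 5: 1010 XOR 1011 = 0001
  pos 8: 1010 XOR 1011 = 0001
  pos 11: 1100 XOR 1011 = 0111
Remainder = 111 (nonzero — an error is detected).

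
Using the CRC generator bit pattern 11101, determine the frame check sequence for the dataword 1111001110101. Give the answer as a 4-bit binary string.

0100

Append 4 zeros: 11110011101010000. Divide by 11101 (XOR where the leading bit is 1):
  pos 0: 11110 XOR 11101 = 00011
  pos 3: 11011 XOR 11101 = 00110
  pos 5: 11010 XOR 11101 = 00111
  pos 7: 11110 XOR 11101 = 00011
  pos 10: 11100 XOR 11101 = 00001
Remainder (last 4 bits) = 0100. This is the CRC / FCS.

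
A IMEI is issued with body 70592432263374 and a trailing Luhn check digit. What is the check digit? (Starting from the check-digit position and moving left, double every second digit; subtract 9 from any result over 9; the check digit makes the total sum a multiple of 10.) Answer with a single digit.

Partial digits right→left: 4 7 3 3 6 2 2 3 4 2 9 5 0 7
Double every second digit counting from the check-digit position (so the 1st, 3rd, 5th, ... of the partial from the right).
  doubled (with −9 where >9): 8 6 3 4 8 9 0 → sum 38
  kept as-is: 7 3 2 3 2 5 7 → sum 29
Total = 38 + 29 = 67.
Check digit = (10 − (67 mod 10)) mod 10 = 3.

3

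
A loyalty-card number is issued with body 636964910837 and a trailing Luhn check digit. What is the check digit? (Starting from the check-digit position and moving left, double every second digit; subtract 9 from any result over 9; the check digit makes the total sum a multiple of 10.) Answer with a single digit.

3

Partial digits right→left: 7 3 8 0 1 9 4 6 9 6 3 6
Double every second digit counting from the check-digit position (so the 1st, 3rd, 5th, ... of the partial from the right).
  doubled (with −9 where >9): 5 7 2 8 9 6 → sum 37
  kept as-is: 3 0 9 6 6 6 → sum 30
Total = 37 + 30 = 67.
Check digit = (10 − (67 mod 10)) mod 10 = 3.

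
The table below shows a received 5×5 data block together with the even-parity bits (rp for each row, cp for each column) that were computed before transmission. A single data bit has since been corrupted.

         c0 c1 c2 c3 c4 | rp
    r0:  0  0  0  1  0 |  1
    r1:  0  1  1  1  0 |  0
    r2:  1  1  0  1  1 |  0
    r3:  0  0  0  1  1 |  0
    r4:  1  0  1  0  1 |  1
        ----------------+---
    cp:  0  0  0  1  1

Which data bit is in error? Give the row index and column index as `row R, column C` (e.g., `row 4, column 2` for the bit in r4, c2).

Recompute each row's even parity and compare to rp:
  r0: data parity 1, sent rp 1 → ok
  r1: data parity 1, sent rp 0 → mismatch
  r2: data parity 0, sent rp 0 → ok
  r3: data parity 0, sent rp 0 → ok
  r4: data parity 1, sent rp 1 → ok
Recompute each column's even parity and compare to cp:
  c0: data parity 0, sent cp 0 → ok
  c1: data parity 0, sent cp 0 → ok
  c2: data parity 0, sent cp 0 → ok
  c3: data parity 0, sent cp 1 → mismatch
  c4: data parity 1, sent cp 1 → ok
Exactly one row (r1) and one column (c3) fail → the flipped bit is at their intersection.

row 1, column 3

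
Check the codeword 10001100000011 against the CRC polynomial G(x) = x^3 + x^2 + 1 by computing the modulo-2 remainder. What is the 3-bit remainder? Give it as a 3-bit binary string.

011

Modulo-2 division of 10001100000011 by 1101:
  pos 0: 1000 XOR 1101 = 0101
  pos 1: 1011 XOR 1101 = 0110
  pos 2: 1101 XOR 1101 = 0000
Remainder = 011 (nonzero — an error is detected).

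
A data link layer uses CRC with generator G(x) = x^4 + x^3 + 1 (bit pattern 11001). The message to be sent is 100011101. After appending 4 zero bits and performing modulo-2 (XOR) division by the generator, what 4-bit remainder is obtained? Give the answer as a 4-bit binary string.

Append 4 zeros: 1000111010000. Divide by 11001 (XOR where the leading bit is 1):
  pos 0: 10001 XOR 11001 = 01000
  pos 1: 10001 XOR 11001 = 01000
  pos 2: 10001 XOR 11001 = 01000
  pos 3: 10000 XOR 11001 = 01001
  pos 4: 10011 XOR 11001 = 01010
  pos 5: 10100 XOR 11001 = 01101
  pos 6: 11010 XOR 11001 = 00011
Remainder (last 4 bits) = 1100. This is the CRC / FCS.

1100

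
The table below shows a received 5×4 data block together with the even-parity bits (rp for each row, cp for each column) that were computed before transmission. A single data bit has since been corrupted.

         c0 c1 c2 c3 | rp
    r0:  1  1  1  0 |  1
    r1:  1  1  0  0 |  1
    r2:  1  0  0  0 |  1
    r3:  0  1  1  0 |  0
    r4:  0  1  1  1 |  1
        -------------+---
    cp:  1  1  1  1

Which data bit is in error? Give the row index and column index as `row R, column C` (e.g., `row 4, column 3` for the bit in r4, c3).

Recompute each row's even parity and compare to rp:
  r0: data parity 1, sent rp 1 → ok
  r1: data parity 0, sent rp 1 → mismatch
  r2: data parity 1, sent rp 1 → ok
  r3: data parity 0, sent rp 0 → ok
  r4: data parity 1, sent rp 1 → ok
Recompute each column's even parity and compare to cp:
  c0: data parity 1, sent cp 1 → ok
  c1: data parity 0, sent cp 1 → mismatch
  c2: data parity 1, sent cp 1 → ok
  c3: data parity 1, sent cp 1 → ok
Exactly one row (r1) and one column (c1) fail → the flipped bit is at their intersection.

row 1, column 1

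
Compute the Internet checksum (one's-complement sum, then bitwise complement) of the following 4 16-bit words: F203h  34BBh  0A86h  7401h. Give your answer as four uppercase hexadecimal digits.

One's-complement addition (fold any carry out of bit 15 back into bit 0):
  0xF203 + 0x34BB = 0x126BE → wrap carry → 0x26BF
  0x26BF + 0x0A86 = 0x03145
  0x3145 + 0x7401 = 0x0A546
One's-complement sum = 0xA546.
Checksum = ~0xA546 & 0xFFFF = 0x5AB9.

5AB9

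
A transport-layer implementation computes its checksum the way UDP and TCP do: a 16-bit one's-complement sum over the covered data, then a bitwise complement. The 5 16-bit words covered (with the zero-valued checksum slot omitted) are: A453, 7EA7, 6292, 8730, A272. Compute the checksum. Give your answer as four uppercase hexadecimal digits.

One's-complement addition (fold any carry out of bit 15 back into bit 0):
  0xA453 + 0x7EA7 = 0x122FA → wrap carry → 0x22FB
  0x22FB + 0x6292 = 0x0858D
  0x858D + 0x8730 = 0x10CBD → wrap carry → 0x0CBE
  0x0CBE + 0xA272 = 0x0AF30
One's-complement sum = 0xAF30.
Checksum = ~0xAF30 & 0xFFFF = 0x50CF.

50CF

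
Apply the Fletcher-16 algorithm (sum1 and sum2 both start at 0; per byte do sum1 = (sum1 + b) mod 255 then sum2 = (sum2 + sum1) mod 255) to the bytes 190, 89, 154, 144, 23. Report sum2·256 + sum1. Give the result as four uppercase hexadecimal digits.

275A

Running sums (mod 255):
  after byte 0 (190): sum1=190, sum2=190
  after byte 1 (89): sum1=24, sum2=214
  after byte 2 (154): sum1=178, sum2=137
  after byte 3 (144): sum1=67, sum2=204
  after byte 4 (23): sum1=90, sum2=39
Checksum = sum2·256 + sum1 = 39·256 + 90 = 10074 = 0x275A.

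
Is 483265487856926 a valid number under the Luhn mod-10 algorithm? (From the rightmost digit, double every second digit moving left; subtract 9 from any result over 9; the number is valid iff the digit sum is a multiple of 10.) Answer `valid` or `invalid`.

From the right, keep odd positions and double even positions (subtract 9 from any doubled value over 9):
  doubled (positions 2,4,...): 4 3 7 7 1 4 7 → sum 33
  kept (positions 1,3,...): 6 9 5 7 4 6 3 4 → sum 44
Total = 77.
77 mod 10 = 7, so the number is invalid.

invalid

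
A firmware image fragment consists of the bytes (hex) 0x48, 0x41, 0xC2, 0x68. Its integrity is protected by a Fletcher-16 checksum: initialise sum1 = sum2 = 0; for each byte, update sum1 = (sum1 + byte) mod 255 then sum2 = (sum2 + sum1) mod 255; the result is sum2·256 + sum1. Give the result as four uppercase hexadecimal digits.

Running sums (mod 255):
  after byte 0 (0x48): sum1=72, sum2=72
  after byte 1 (0x41): sum1=137, sum2=209
  after byte 2 (0xC2): sum1=76, sum2=30
  after byte 3 (0x68): sum1=180, sum2=210
Checksum = sum2·256 + sum1 = 210·256 + 180 = 53940 = 0xD2B4.

D2B4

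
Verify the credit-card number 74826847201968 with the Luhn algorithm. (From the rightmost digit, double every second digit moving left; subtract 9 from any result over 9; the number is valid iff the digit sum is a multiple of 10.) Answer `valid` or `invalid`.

From the right, keep odd positions and double even positions (subtract 9 from any doubled value over 9):
  doubled (positions 2,4,...): 3 2 4 8 3 7 5 → sum 32
  kept (positions 1,3,...): 8 9 0 7 8 2 4 → sum 38
Total = 70.
70 mod 10 = 0, so the number is valid.

valid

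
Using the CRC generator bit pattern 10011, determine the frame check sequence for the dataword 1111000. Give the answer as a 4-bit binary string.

0011

Append 4 zeros: 11110000000. Divide by 10011 (XOR where the leading bit is 1):
  pos 0: 11110 XOR 10011 = 01101
  pos 1: 11010 XOR 10011 = 01001
  pos 2: 10010 XOR 10011 = 00001
  pos 6: 10000 XOR 10011 = 00011
Remainder (last 4 bits) = 0011. This is the CRC / FCS.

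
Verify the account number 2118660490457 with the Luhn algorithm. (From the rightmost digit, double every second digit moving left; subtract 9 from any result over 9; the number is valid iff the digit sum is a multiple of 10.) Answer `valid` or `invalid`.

valid

From the right, keep odd positions and double even positions (subtract 9 from any doubled value over 9):
  doubled (positions 2,4,...): 1 0 8 3 7 2 → sum 21
  kept (positions 1,3,...): 7 4 9 0 6 1 2 → sum 29
Total = 50.
50 mod 10 = 0, so the number is valid.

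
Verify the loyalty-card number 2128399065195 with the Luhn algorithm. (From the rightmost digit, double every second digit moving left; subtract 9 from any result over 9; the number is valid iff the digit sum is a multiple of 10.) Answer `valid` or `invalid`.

invalid

From the right, keep odd positions and double even positions (subtract 9 from any doubled value over 9):
  doubled (positions 2,4,...): 9 1 0 9 7 2 → sum 28
  kept (positions 1,3,...): 5 1 6 9 3 2 2 → sum 28
Total = 56.
56 mod 10 = 6, so the number is invalid.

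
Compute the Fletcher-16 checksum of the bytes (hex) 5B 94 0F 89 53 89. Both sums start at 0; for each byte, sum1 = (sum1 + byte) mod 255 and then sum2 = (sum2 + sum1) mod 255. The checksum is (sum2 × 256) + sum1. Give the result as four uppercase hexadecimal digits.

Running sums (mod 255):
  after byte 0 (5B): sum1=91, sum2=91
  after byte 1 (94): sum1=239, sum2=75
  after byte 2 (0F): sum1=254, sum2=74
  after byte 3 (89): sum1=136, sum2=210
  after byte 4 (53): sum1=219, sum2=174
  after byte 5 (89): sum1=101, sum2=20
Checksum = sum2·256 + sum1 = 20·256 + 101 = 5221 = 0x1465.

1465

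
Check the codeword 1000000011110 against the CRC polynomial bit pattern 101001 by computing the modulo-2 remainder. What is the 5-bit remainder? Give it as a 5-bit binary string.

00000

Modulo-2 division of 1000000011110 by 101001:
  pos 0: 100000 XOR 101001 = 001001
  pos 2: 100100 XOR 101001 = 001101
  pos 4: 110111 XOR 101001 = 011110
  pos 5: 111101 XOR 101001 = 010100
  pos 6: 101001 XOR 101001 = 000000
Remainder = 00000 (zero — the frame passes the CRC check).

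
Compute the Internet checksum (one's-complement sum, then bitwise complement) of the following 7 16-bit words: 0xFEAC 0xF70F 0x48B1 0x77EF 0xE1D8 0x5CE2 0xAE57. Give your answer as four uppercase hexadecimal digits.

One's-complement addition (fold any carry out of bit 15 back into bit 0):
  0xFEAC + 0xF70F = 0x1F5BB → wrap carry → 0xF5BC
  0xF5BC + 0x48B1 = 0x13E6D → wrap carry → 0x3E6E
  0x3E6E + 0x77EF = 0x0B65D
  0xB65D + 0xE1D8 = 0x19835 → wrap carry → 0x9836
  0x9836 + 0x5CE2 = 0x0F518
  0xF518 + 0xAE57 = 0x1A36F → wrap carry → 0xA370
One's-complement sum = 0xA370.
Checksum = ~0xA370 & 0xFFFF = 0x5C8F.

5C8F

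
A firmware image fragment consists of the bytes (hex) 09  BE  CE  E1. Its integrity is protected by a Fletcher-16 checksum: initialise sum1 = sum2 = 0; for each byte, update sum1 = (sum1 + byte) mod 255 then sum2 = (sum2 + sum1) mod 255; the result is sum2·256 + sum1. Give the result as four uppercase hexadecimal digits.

Running sums (mod 255):
  after byte 0 (09): sum1=9, sum2=9
  after byte 1 (BE): sum1=199, sum2=208
  after byte 2 (CE): sum1=150, sum2=103
  after byte 3 (E1): sum1=120, sum2=223
Checksum = sum2·256 + sum1 = 223·256 + 120 = 57208 = 0xDF78.

DF78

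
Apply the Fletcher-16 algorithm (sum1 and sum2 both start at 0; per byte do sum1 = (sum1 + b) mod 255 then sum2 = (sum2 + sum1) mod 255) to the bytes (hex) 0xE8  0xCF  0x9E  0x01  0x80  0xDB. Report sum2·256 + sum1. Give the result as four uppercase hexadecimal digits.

Running sums (mod 255):
  after byte 0 (0xE8): sum1=232, sum2=232
  after byte 1 (0xCF): sum1=184, sum2=161
  after byte 2 (0x9E): sum1=87, sum2=248
  after byte 3 (0x01): sum1=88, sum2=81
  after byte 4 (0x80): sum1=216, sum2=42
  after byte 5 (0xDB): sum1=180, sum2=222
Checksum = sum2·256 + sum1 = 222·256 + 180 = 57012 = 0xDEB4.

DEB4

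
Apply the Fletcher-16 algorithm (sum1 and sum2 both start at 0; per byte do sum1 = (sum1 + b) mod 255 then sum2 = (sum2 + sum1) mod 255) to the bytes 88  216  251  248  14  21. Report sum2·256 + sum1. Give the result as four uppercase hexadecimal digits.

5A49

Running sums (mod 255):
  after byte 0 (88): sum1=88, sum2=88
  after byte 1 (216): sum1=49, sum2=137
  after byte 2 (251): sum1=45, sum2=182
  after byte 3 (248): sum1=38, sum2=220
  after byte 4 (14): sum1=52, sum2=17
  after byte 5 (21): sum1=73, sum2=90
Checksum = sum2·256 + sum1 = 90·256 + 73 = 23113 = 0x5A49.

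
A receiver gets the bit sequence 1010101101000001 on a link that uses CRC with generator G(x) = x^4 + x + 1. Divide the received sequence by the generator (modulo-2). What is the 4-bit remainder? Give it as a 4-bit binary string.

0000

Modulo-2 division of 1010101101000001 by 10011:
  pos 0: 10101 XOR 10011 = 00110
  pos 2: 11001 XOR 10011 = 01010
  pos 3: 10101 XOR 10011 = 00110
  pos 5: 11001 XOR 10011 = 01010
  pos 6: 10100 XOR 10011 = 00111
  pos 8: 11100 XOR 10011 = 01111
  pos 9: 11110 XOR 10011 = 01101
  pos 10: 11010 XOR 10011 = 01001
  pos 11: 10011 XOR 10011 = 00000
Remainder = 0000 (zero — the frame passes the CRC check).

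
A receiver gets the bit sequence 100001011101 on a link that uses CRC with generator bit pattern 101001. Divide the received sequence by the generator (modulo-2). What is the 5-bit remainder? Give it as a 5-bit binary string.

00000

Modulo-2 division of 100001011101 by 101001:
  pos 0: 100001 XOR 101001 = 001000
  pos 2: 100001 XOR 101001 = 001000
  pos 4: 100011 XOR 101001 = 001010
  pos 6: 101001 XOR 101001 = 000000
Remainder = 00000 (zero — the frame passes the CRC check).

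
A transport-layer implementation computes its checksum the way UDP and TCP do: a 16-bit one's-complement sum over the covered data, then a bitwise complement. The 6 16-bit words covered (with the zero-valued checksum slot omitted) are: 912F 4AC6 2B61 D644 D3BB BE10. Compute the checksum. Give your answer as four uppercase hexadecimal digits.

One's-complement addition (fold any carry out of bit 15 back into bit 0):
  0x912F + 0x4AC6 = 0x0DBF5
  0xDBF5 + 0x2B61 = 0x10756 → wrap carry → 0x0757
  0x0757 + 0xD644 = 0x0DD9B
  0xDD9B + 0xD3BB = 0x1B156 → wrap carry → 0xB157
  0xB157 + 0xBE10 = 0x16F67 → wrap carry → 0x6F68
One's-complement sum = 0x6F68.
Checksum = ~0x6F68 & 0xFFFF = 0x9097.

9097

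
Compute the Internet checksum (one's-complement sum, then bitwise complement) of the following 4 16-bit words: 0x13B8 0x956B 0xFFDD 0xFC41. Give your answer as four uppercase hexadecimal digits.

5ABC

One's-complement addition (fold any carry out of bit 15 back into bit 0):
  0x13B8 + 0x956B = 0x0A923
  0xA923 + 0xFFDD = 0x1A900 → wrap carry → 0xA901
  0xA901 + 0xFC41 = 0x1A542 → wrap carry → 0xA543
One's-complement sum = 0xA543.
Checksum = ~0xA543 & 0xFFFF = 0x5ABC.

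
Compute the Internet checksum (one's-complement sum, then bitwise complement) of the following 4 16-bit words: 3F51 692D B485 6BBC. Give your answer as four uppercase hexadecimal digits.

373F

One's-complement addition (fold any carry out of bit 15 back into bit 0):
  0x3F51 + 0x692D = 0x0A87E
  0xA87E + 0xB485 = 0x15D03 → wrap carry → 0x5D04
  0x5D04 + 0x6BBC = 0x0C8C0
One's-complement sum = 0xC8C0.
Checksum = ~0xC8C0 & 0xFFFF = 0x373F.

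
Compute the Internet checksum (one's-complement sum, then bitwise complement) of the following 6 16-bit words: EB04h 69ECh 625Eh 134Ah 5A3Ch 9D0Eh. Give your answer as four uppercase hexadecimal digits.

One's-complement addition (fold any carry out of bit 15 back into bit 0):
  0xEB04 + 0x69EC = 0x154F0 → wrap carry → 0x54F1
  0x54F1 + 0x625E = 0x0B74F
  0xB74F + 0x134A = 0x0CA99
  0xCA99 + 0x5A3C = 0x124D5 → wrap carry → 0x24D6
  0x24D6 + 0x9D0E = 0x0C1E4
One's-complement sum = 0xC1E4.
Checksum = ~0xC1E4 & 0xFFFF = 0x3E1B.

3E1B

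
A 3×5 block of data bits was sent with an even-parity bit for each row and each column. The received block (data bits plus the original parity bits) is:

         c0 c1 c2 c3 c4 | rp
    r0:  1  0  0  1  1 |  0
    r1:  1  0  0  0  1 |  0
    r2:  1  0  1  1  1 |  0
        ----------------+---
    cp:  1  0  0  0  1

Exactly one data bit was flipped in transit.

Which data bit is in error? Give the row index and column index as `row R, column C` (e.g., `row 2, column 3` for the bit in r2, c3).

row 0, column 2

Recompute each row's even parity and compare to rp:
  r0: data parity 1, sent rp 0 → mismatch
  r1: data parity 0, sent rp 0 → ok
  r2: data parity 0, sent rp 0 → ok
Recompute each column's even parity and compare to cp:
  c0: data parity 1, sent cp 1 → ok
  c1: data parity 0, sent cp 0 → ok
  c2: data parity 1, sent cp 0 → mismatch
  c3: data parity 0, sent cp 0 → ok
  c4: data parity 1, sent cp 1 → ok
Exactly one row (r0) and one column (c2) fail → the flipped bit is at their intersection.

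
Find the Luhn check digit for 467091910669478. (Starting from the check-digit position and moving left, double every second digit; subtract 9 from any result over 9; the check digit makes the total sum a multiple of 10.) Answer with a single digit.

Partial digits right→left: 8 7 4 9 6 6 0 1 9 1 9 0 7 6 4
Double every second digit counting from the check-digit position (so the 1st, 3rd, 5th, ... of the partial from the right).
  doubled (with −9 where >9): 7 8 3 0 9 9 5 8 → sum 49
  kept as-is: 7 9 6 1 1 0 6 → sum 30
Total = 49 + 30 = 79.
Check digit = (10 − (79 mod 10)) mod 10 = 1.

1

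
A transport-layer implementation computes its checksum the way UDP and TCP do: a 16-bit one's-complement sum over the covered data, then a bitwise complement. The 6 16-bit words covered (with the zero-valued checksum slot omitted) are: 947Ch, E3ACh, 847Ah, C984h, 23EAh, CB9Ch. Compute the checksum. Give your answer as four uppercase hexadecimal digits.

One's-complement addition (fold any carry out of bit 15 back into bit 0):
  0x947C + 0xE3AC = 0x17828 → wrap carry → 0x7829
  0x7829 + 0x847A = 0x0FCA3
  0xFCA3 + 0xC984 = 0x1C627 → wrap carry → 0xC628
  0xC628 + 0x23EA = 0x0EA12
  0xEA12 + 0xCB9C = 0x1B5AE → wrap carry → 0xB5AF
One's-complement sum = 0xB5AF.
Checksum = ~0xB5AF & 0xFFFF = 0x4A50.

4A50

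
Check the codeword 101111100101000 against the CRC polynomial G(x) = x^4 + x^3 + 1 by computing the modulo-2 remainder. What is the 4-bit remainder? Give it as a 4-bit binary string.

Modulo-2 division of 101111100101000 by 11001:
  pos 0: 10111 XOR 11001 = 01110
  pos 1: 11101 XOR 11001 = 00100
  pos 3: 10010 XOR 11001 = 01011
  pos 4: 10110 XOR 11001 = 01111
  pos 5: 11111 XOR 11001 = 00110
  pos 7: 11001 XOR 11001 = 00000
Remainder = 0000 (zero — the frame passes the CRC check).

0000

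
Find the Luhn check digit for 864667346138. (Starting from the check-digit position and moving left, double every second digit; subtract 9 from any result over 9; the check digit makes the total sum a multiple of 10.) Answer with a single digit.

2

Partial digits right→left: 8 3 1 6 4 3 7 6 6 4 6 8
Double every second digit counting from the check-digit position (so the 1st, 3rd, 5th, ... of the partial from the right).
  doubled (with −9 where >9): 7 2 8 5 3 3 → sum 28
  kept as-is: 3 6 3 6 4 8 → sum 30
Total = 28 + 30 = 58.
Check digit = (10 − (58 mod 10)) mod 10 = 2.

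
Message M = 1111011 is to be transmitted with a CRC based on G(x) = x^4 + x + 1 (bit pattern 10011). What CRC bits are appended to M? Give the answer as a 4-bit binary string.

Append 4 zeros: 11110110000. Divide by 10011 (XOR where the leading bit is 1):
  pos 0: 11110 XOR 10011 = 01101
  pos 1: 11011 XOR 10011 = 01000
  pos 2: 10001 XOR 10011 = 00010
  pos 5: 10000 XOR 10011 = 00011
Remainder (last 4 bits) = 0110. This is the CRC / FCS.

0110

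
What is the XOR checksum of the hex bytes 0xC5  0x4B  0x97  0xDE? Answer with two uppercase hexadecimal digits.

C7

XOR the bytes together:
  start with 0xC5
  0xC5 ⊕ 0x4B = 0x8E
  0x8E ⊕ 0x97 = 0x19
  0x19 ⊕ 0xDE = 0xC7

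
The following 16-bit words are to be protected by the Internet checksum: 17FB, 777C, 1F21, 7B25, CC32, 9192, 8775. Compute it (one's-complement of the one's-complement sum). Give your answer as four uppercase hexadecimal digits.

F106

One's-complement addition (fold any carry out of bit 15 back into bit 0):
  0x17FB + 0x777C = 0x08F77
  0x8F77 + 0x1F21 = 0x0AE98
  0xAE98 + 0x7B25 = 0x129BD → wrap carry → 0x29BE
  0x29BE + 0xCC32 = 0x0F5F0
  0xF5F0 + 0x9192 = 0x18782 → wrap carry → 0x8783
  0x8783 + 0x8775 = 0x10EF8 → wrap carry → 0x0EF9
One's-complement sum = 0x0EF9.
Checksum = ~0x0EF9 & 0xFFFF = 0xF106.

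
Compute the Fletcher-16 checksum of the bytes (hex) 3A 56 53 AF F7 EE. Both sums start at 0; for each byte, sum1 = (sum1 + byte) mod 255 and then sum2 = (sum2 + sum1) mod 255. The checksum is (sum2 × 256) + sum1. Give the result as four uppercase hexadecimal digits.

Running sums (mod 255):
  after byte 0 (3A): sum1=58, sum2=58
  after byte 1 (56): sum1=144, sum2=202
  after byte 2 (53): sum1=227, sum2=174
  after byte 3 (AF): sum1=147, sum2=66
  after byte 4 (F7): sum1=139, sum2=205
  after byte 5 (EE): sum1=122, sum2=72
Checksum = sum2·256 + sum1 = 72·256 + 122 = 18554 = 0x487A.

487A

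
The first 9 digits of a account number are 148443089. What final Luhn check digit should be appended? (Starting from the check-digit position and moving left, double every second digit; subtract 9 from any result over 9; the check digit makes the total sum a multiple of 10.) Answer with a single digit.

Partial digits right→left: 9 8 0 3 4 4 8 4 1
Double every second digit counting from the check-digit position (so the 1st, 3rd, 5th, ... of the partial from the right).
  doubled (with −9 where >9): 9 0 8 7 2 → sum 26
  kept as-is: 8 3 4 4 → sum 19
Total = 26 + 19 = 45.
Check digit = (10 − (45 mod 10)) mod 10 = 5.

5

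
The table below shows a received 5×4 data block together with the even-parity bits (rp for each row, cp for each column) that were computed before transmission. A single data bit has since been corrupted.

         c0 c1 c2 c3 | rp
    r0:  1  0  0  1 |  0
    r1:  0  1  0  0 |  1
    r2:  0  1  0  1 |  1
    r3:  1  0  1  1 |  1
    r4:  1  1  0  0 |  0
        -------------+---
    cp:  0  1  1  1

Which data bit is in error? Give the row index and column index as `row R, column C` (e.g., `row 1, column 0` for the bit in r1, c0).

row 2, column 0

Recompute each row's even parity and compare to rp:
  r0: data parity 0, sent rp 0 → ok
  r1: data parity 1, sent rp 1 → ok
  r2: data parity 0, sent rp 1 → mismatch
  r3: data parity 1, sent rp 1 → ok
  r4: data parity 0, sent rp 0 → ok
Recompute each column's even parity and compare to cp:
  c0: data parity 1, sent cp 0 → mismatch
  c1: data parity 1, sent cp 1 → ok
  c2: data parity 1, sent cp 1 → ok
  c3: data parity 1, sent cp 1 → ok
Exactly one row (r2) and one column (c0) fail → the flipped bit is at their intersection.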